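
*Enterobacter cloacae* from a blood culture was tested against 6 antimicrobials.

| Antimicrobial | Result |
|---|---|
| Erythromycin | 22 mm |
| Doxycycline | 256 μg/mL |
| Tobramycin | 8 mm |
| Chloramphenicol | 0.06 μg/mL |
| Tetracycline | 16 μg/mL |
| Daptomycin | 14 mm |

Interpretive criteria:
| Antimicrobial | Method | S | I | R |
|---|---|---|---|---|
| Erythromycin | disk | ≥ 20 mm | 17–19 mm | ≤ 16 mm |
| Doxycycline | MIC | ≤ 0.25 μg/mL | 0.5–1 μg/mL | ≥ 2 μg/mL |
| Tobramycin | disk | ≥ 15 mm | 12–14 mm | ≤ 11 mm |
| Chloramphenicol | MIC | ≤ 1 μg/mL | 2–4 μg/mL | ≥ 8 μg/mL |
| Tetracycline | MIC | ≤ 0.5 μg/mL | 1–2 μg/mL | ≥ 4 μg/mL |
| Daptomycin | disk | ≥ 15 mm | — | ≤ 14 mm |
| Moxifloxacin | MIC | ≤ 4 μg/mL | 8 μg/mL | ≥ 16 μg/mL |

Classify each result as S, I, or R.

S, R, R, S, R, R

Erythromycin 22 mm: ≥ 20 mm — Susceptible
Doxycycline: 256 μg/mL is ≥ 2 μg/mL ⇒ R
Tobramycin (8 mm) ≤ 11 mm → Resistant
Chloramphenicol (0.06 μg/mL) ≤ 1 μg/mL — susceptible
Tetracycline 16 μg/mL: ≥ 4 μg/mL → R
Daptomycin (14 mm) ≤ 14 mm ⇒ Resistant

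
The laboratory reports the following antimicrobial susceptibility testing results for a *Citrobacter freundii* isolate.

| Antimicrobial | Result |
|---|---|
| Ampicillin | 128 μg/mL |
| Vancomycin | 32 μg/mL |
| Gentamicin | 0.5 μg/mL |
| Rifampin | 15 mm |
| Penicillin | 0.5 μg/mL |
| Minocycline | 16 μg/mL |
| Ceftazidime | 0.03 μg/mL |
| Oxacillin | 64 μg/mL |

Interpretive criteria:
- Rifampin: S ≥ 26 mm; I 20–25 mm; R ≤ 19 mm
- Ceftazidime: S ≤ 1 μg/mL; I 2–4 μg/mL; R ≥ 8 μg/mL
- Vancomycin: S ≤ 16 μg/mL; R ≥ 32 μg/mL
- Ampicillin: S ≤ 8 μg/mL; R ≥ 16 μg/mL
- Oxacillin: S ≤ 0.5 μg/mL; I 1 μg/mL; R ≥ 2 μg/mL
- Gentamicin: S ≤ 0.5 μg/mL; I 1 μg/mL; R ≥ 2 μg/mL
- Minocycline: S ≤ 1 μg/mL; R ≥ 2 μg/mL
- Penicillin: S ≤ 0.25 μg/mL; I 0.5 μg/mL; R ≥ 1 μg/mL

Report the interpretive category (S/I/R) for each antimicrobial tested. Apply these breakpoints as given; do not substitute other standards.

Ampicillin 128 μg/mL: ≥ 16 μg/mL ⇒ R
Vancomycin: 32 μg/mL is ≥ 32 μg/mL — resistant
Gentamicin: 0.5 μg/mL is ≤ 0.5 μg/mL ⇒ S
Rifampin 15 mm: ≤ 19 mm → resistant
Penicillin (0.5 μg/mL) = 0.5 μg/mL — Intermediate
Minocycline: 16 μg/mL is ≥ 2 μg/mL — resistant
Ceftazidime: 0.03 μg/mL is ≤ 1 μg/mL ⇒ S
Oxacillin: 64 μg/mL is ≥ 2 μg/mL → R

R, R, S, R, I, R, S, R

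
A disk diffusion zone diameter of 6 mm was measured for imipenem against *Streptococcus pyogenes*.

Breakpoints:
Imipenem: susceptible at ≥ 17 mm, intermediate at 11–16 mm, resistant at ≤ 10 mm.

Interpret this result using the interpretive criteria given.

Imipenem 6 mm: ≤ 10 mm → R

Resistant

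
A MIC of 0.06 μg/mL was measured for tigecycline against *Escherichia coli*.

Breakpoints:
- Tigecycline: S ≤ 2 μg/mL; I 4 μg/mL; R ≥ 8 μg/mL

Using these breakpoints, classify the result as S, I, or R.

Tigecycline: 0.06 μg/mL is ≤ 2 μg/mL ⇒ S

Susceptible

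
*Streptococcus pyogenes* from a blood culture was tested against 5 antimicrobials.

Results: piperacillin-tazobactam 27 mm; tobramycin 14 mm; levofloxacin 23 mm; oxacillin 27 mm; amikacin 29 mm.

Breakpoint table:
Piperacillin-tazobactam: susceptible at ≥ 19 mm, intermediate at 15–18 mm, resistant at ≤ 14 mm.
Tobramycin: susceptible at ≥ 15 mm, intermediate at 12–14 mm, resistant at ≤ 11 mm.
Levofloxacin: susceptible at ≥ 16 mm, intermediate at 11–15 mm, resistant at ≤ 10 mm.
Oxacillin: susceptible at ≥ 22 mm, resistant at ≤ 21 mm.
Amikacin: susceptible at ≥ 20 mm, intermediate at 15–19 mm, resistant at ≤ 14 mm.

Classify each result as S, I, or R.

S, I, S, S, S

Piperacillin-tazobactam (27 mm) ≥ 19 mm ⇒ S
Tobramycin (14 mm) in 12–14 mm — Intermediate
Levofloxacin 23 mm: ≥ 16 mm → susceptible
Oxacillin 27 mm: ≥ 22 mm → Susceptible
Amikacin: 29 mm is ≥ 20 mm → susceptible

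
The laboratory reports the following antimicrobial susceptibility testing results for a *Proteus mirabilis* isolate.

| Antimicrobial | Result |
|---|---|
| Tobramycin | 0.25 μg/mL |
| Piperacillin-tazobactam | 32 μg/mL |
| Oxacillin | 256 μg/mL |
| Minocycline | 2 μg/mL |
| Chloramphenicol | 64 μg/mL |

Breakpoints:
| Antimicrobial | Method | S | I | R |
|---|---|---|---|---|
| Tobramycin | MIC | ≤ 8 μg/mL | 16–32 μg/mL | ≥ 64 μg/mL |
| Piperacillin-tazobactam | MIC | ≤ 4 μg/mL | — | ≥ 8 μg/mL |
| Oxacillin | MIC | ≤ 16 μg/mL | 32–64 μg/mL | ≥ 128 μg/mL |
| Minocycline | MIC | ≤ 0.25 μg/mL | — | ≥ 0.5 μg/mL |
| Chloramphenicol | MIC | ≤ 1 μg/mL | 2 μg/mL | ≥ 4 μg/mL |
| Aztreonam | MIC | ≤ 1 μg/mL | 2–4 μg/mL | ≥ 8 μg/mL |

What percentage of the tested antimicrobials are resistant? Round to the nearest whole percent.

Tobramycin 0.25 μg/mL: ≤ 8 μg/mL → Susceptible
Piperacillin-tazobactam 32 μg/mL: ≥ 8 μg/mL → resistant
Oxacillin 256 μg/mL: ≥ 128 μg/mL → Resistant
Minocycline 2 μg/mL: ≥ 0.5 μg/mL — Resistant
Chloramphenicol 64 μg/mL: ≥ 4 μg/mL ⇒ R
Resistant: 4/5

80%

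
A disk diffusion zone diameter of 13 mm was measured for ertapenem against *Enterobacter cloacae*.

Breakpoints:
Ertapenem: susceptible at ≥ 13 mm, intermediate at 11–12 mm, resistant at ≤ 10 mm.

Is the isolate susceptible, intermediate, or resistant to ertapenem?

Susceptible

Ertapenem 13 mm: ≥ 13 mm — Susceptible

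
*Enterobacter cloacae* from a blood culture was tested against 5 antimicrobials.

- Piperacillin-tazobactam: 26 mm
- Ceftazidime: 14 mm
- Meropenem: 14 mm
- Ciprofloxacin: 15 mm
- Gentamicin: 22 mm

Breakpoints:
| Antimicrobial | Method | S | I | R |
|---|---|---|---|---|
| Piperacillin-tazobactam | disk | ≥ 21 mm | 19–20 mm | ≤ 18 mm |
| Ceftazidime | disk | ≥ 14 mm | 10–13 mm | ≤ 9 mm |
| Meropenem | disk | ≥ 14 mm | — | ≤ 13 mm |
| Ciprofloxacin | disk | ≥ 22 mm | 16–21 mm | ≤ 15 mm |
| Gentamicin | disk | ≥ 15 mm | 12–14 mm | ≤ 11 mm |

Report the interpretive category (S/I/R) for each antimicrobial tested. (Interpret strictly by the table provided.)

Piperacillin-tazobactam: 26 mm is ≥ 21 mm ⇒ S
Ceftazidime: 14 mm is ≥ 14 mm — Susceptible
Meropenem: 14 mm is ≥ 14 mm — susceptible
Ciprofloxacin (15 mm) ≤ 15 mm → R
Gentamicin (22 mm) ≥ 15 mm ⇒ susceptible

S, S, S, R, S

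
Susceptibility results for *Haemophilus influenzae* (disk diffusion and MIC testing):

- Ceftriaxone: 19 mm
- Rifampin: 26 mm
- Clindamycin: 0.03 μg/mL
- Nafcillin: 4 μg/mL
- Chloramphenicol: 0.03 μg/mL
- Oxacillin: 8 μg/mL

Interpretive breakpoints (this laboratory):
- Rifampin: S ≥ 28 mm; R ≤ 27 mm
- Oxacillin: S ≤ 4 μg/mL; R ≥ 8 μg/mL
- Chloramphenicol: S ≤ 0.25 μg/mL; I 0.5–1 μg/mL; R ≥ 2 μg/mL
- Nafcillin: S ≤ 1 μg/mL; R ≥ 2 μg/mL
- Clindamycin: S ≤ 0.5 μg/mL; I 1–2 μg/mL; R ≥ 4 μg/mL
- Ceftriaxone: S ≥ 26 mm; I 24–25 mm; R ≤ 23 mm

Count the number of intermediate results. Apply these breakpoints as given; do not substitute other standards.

0

Ceftriaxone: 19 mm is ≤ 23 mm → Resistant
Rifampin: 26 mm is ≤ 27 mm — Resistant
Clindamycin 0.03 μg/mL: ≤ 0.5 μg/mL — Susceptible
Nafcillin: 4 μg/mL is ≥ 2 μg/mL ⇒ R
Chloramphenicol (0.03 μg/mL) ≤ 0.25 μg/mL — Susceptible
Oxacillin: 8 μg/mL is ≥ 8 μg/mL → R
Intermediate: 0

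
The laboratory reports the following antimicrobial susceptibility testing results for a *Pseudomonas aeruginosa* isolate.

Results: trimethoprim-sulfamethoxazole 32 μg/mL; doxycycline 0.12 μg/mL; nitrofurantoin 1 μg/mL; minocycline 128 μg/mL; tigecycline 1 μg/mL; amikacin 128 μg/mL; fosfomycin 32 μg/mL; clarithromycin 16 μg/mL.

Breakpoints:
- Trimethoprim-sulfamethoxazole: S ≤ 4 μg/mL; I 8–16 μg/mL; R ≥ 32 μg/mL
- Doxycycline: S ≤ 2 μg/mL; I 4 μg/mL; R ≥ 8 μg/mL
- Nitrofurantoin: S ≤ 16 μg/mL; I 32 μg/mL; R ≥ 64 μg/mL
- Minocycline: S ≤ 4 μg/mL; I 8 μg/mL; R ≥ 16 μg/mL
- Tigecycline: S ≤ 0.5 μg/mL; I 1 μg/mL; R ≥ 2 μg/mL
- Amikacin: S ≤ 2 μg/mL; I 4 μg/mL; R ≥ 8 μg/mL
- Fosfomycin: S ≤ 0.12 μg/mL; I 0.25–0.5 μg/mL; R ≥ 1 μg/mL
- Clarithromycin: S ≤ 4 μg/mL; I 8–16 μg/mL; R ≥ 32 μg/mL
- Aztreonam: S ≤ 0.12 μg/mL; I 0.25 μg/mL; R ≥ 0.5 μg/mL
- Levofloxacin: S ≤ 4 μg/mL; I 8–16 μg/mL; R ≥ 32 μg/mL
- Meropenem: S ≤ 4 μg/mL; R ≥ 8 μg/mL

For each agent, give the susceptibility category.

Trimethoprim-sulfamethoxazole (32 μg/mL) ≥ 32 μg/mL ⇒ R
Doxycycline: 0.12 μg/mL is ≤ 2 μg/mL → susceptible
Nitrofurantoin (1 μg/mL) ≤ 16 μg/mL — Susceptible
Minocycline (128 μg/mL) ≥ 16 μg/mL — R
Tigecycline: 1 μg/mL is = 1 μg/mL → Intermediate
Amikacin: 128 μg/mL is ≥ 8 μg/mL → R
Fosfomycin 32 μg/mL: ≥ 1 μg/mL → R
Clarithromycin 16 μg/mL: in 8–16 μg/mL ⇒ I

R, S, S, R, I, R, R, I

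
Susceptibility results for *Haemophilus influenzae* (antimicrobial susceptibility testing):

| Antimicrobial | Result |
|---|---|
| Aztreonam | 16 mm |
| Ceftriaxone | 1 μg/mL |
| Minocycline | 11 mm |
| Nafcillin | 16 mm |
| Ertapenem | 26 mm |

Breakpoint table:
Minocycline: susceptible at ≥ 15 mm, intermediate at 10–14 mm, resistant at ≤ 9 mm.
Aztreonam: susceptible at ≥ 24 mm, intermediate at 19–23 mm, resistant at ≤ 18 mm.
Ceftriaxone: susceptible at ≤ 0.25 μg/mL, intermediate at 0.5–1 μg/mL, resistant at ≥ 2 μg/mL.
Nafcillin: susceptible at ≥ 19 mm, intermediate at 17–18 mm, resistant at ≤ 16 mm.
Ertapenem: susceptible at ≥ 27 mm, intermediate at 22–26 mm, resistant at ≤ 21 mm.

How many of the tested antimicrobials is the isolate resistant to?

2

Aztreonam: 16 mm is ≤ 18 mm → resistant
Ceftriaxone 1 μg/mL: in 0.5–1 μg/mL — I
Minocycline 11 mm: in 10–14 mm ⇒ intermediate
Nafcillin (16 mm) ≤ 16 mm — R
Ertapenem (26 mm) in 22–26 mm ⇒ I
Resistant: 2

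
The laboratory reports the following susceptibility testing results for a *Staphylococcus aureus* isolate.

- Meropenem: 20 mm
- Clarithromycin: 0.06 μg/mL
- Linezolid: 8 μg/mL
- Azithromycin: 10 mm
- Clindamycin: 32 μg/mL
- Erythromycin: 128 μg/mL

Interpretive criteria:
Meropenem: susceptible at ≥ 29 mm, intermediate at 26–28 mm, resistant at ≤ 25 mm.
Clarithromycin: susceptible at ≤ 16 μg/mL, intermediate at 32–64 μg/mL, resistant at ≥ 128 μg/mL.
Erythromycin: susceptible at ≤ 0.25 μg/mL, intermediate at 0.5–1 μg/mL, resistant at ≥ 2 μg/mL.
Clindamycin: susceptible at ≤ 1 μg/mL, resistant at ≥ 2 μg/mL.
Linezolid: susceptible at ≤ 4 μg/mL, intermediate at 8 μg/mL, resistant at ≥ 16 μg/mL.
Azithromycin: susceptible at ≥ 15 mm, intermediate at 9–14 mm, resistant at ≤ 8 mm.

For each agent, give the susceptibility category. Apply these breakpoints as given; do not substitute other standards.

R, S, I, I, R, R

Meropenem (20 mm) ≤ 25 mm — Resistant
Clarithromycin: 0.06 μg/mL is ≤ 16 μg/mL → susceptible
Linezolid 8 μg/mL: = 8 μg/mL — intermediate
Azithromycin: 10 mm is in 9–14 mm → I
Clindamycin 32 μg/mL: ≥ 2 μg/mL → Resistant
Erythromycin: 128 μg/mL is ≥ 2 μg/mL ⇒ Resistant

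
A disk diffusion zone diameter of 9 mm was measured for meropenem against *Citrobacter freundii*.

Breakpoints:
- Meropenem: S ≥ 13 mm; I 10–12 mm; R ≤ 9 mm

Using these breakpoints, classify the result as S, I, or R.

R

Meropenem: 9 mm is ≤ 9 mm ⇒ R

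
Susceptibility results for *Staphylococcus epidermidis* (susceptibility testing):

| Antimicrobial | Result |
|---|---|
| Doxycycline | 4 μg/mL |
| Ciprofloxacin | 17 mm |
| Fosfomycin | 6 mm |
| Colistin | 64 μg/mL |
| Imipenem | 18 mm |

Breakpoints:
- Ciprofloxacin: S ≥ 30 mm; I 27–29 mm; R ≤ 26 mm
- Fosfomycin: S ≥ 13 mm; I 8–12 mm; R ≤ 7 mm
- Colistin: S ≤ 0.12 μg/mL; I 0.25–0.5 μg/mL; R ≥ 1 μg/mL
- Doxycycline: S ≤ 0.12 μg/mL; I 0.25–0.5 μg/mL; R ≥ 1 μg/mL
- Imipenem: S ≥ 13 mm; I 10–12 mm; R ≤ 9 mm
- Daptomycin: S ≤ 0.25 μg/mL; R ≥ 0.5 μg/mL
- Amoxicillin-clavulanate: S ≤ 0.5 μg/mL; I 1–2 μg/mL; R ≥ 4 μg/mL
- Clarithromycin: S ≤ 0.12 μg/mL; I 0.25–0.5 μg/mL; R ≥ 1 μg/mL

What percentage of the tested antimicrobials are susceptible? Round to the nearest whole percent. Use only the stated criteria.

20%

Doxycycline 4 μg/mL: ≥ 1 μg/mL ⇒ R
Ciprofloxacin (17 mm) ≤ 26 mm — R
Fosfomycin 6 mm: ≤ 7 mm ⇒ resistant
Colistin 64 μg/mL: ≥ 1 μg/mL — Resistant
Imipenem 18 mm: ≥ 13 mm ⇒ Susceptible
Susceptible: 1/5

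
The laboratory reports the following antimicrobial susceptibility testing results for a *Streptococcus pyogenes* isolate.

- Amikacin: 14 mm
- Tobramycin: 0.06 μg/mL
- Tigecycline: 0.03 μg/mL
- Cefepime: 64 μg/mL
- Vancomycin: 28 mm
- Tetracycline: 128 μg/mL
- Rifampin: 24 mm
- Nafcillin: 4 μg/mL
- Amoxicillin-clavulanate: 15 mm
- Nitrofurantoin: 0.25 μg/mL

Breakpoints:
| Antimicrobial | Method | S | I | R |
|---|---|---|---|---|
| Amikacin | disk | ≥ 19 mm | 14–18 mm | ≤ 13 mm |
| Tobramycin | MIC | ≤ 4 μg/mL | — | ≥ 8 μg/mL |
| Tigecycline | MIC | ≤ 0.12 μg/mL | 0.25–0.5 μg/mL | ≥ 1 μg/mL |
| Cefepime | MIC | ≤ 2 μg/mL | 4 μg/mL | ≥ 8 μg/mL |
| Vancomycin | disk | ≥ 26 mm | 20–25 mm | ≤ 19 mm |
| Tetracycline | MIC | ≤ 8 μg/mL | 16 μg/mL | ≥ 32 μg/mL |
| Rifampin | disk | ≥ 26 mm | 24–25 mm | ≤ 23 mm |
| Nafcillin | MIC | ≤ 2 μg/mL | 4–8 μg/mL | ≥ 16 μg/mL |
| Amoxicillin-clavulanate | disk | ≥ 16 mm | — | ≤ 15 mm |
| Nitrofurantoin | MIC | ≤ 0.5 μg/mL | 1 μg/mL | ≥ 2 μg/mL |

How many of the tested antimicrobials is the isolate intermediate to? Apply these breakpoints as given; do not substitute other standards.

3

Amikacin 14 mm: in 14–18 mm — I
Tobramycin: 0.06 μg/mL is ≤ 4 μg/mL ⇒ S
Tigecycline: 0.03 μg/mL is ≤ 0.12 μg/mL ⇒ S
Cefepime (64 μg/mL) ≥ 8 μg/mL ⇒ Resistant
Vancomycin 28 mm: ≥ 26 mm — S
Tetracycline: 128 μg/mL is ≥ 32 μg/mL ⇒ Resistant
Rifampin (24 mm) in 24–25 mm ⇒ Intermediate
Nafcillin 4 μg/mL: in 4–8 μg/mL → I
Amoxicillin-clavulanate (15 mm) ≤ 15 mm ⇒ Resistant
Nitrofurantoin: 0.25 μg/mL is ≤ 0.5 μg/mL → susceptible
Intermediate: 3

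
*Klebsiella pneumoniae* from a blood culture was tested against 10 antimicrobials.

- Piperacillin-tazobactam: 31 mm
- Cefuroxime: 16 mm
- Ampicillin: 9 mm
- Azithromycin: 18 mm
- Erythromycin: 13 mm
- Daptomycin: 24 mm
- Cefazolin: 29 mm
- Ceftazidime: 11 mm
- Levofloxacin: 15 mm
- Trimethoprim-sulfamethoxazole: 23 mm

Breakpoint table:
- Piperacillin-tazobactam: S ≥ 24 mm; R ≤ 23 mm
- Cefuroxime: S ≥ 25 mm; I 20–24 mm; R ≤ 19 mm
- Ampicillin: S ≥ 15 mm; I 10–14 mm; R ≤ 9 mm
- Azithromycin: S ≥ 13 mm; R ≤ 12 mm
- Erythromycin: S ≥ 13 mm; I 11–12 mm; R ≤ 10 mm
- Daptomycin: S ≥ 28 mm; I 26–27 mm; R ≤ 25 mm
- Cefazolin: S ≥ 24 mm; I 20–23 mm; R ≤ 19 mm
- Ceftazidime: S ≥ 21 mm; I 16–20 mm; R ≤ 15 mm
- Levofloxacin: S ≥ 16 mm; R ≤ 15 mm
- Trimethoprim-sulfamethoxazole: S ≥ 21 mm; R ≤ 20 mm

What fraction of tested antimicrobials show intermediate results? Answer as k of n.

Piperacillin-tazobactam 31 mm: ≥ 24 mm → Susceptible
Cefuroxime: 16 mm is ≤ 19 mm → resistant
Ampicillin 9 mm: ≤ 9 mm ⇒ Resistant
Azithromycin 18 mm: ≥ 13 mm → Susceptible
Erythromycin 13 mm: ≥ 13 mm ⇒ susceptible
Daptomycin (24 mm) ≤ 25 mm — resistant
Cefazolin: 29 mm is ≥ 24 mm ⇒ Susceptible
Ceftazidime: 11 mm is ≤ 15 mm → resistant
Levofloxacin (15 mm) ≤ 15 mm → Resistant
Trimethoprim-sulfamethoxazole (23 mm) ≥ 21 mm ⇒ susceptible
Intermediate: 0/10

0 of 10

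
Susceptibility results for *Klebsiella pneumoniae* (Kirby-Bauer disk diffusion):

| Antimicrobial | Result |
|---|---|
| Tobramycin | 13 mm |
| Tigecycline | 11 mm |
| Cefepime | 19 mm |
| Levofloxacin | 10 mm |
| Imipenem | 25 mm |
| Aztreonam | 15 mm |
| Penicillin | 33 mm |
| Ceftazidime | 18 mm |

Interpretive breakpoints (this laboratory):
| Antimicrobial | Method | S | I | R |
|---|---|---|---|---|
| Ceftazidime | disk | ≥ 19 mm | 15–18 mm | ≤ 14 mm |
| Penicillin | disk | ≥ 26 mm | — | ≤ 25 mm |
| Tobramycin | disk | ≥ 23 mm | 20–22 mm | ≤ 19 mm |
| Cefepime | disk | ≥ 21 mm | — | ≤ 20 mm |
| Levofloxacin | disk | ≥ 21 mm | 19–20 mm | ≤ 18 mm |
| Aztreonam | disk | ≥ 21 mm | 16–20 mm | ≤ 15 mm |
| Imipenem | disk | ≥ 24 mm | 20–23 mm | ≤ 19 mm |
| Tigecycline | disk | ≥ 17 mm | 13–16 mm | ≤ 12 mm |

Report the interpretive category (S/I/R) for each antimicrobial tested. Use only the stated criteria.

R, R, R, R, S, R, S, I

Tobramycin (13 mm) ≤ 19 mm → R
Tigecycline: 11 mm is ≤ 12 mm ⇒ Resistant
Cefepime: 19 mm is ≤ 20 mm ⇒ resistant
Levofloxacin (10 mm) ≤ 18 mm — Resistant
Imipenem 25 mm: ≥ 24 mm ⇒ S
Aztreonam (15 mm) ≤ 15 mm ⇒ resistant
Penicillin: 33 mm is ≥ 26 mm — Susceptible
Ceftazidime: 18 mm is in 15–18 mm → intermediate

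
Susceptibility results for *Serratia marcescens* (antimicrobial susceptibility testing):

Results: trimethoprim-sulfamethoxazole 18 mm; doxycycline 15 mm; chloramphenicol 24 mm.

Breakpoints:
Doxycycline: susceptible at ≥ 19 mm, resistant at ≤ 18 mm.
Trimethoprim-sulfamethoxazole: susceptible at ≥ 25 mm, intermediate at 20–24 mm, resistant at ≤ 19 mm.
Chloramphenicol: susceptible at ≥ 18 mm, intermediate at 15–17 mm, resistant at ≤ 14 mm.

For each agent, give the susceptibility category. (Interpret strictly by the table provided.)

R, R, S

Trimethoprim-sulfamethoxazole 18 mm: ≤ 19 mm ⇒ resistant
Doxycycline (15 mm) ≤ 18 mm ⇒ R
Chloramphenicol 24 mm: ≥ 18 mm ⇒ susceptible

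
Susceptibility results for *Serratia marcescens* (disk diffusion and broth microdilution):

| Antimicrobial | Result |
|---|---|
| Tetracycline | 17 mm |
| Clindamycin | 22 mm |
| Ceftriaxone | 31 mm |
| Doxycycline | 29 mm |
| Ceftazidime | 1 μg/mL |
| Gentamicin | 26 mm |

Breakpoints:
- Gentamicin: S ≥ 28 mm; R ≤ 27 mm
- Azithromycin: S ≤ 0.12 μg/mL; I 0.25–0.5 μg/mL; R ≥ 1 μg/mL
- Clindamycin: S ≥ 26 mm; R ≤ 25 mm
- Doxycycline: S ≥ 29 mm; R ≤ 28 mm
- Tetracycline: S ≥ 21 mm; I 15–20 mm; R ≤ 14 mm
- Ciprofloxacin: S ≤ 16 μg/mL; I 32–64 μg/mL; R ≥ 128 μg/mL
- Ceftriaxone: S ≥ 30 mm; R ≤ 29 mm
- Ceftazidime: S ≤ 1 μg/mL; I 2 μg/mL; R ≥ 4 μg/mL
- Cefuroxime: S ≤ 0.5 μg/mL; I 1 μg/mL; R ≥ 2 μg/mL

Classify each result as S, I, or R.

I, R, S, S, S, R

Tetracycline 17 mm: in 15–20 mm → intermediate
Clindamycin: 22 mm is ≤ 25 mm — R
Ceftriaxone (31 mm) ≥ 30 mm ⇒ Susceptible
Doxycycline: 29 mm is ≥ 29 mm — susceptible
Ceftazidime: 1 μg/mL is ≤ 1 μg/mL → susceptible
Gentamicin (26 mm) ≤ 27 mm ⇒ resistant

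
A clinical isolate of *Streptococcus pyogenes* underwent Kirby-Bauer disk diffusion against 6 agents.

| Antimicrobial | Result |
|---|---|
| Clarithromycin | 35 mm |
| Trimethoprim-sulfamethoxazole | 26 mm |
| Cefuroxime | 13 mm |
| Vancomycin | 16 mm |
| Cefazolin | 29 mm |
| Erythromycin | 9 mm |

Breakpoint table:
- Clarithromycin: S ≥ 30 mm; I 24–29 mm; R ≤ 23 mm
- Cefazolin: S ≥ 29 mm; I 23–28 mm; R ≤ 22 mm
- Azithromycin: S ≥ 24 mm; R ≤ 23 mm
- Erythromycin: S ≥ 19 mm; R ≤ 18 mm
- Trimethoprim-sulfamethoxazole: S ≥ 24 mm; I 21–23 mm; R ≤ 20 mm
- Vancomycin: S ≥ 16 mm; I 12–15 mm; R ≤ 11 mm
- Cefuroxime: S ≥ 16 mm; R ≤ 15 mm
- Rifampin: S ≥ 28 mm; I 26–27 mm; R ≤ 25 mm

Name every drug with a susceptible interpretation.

Clarithromycin (35 mm) ≥ 30 mm — susceptible
Trimethoprim-sulfamethoxazole: 26 mm is ≥ 24 mm — S
Cefuroxime: 13 mm is ≤ 15 mm ⇒ R
Vancomycin (16 mm) ≥ 16 mm — susceptible
Cefazolin 29 mm: ≥ 29 mm ⇒ susceptible
Erythromycin 9 mm: ≤ 18 mm ⇒ Resistant

clarithromycin, trimethoprim-sulfamethoxazole, vancomycin, cefazolin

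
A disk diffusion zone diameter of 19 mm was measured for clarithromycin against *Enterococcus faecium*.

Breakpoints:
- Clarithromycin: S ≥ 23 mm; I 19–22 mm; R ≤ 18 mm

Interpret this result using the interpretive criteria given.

Clarithromycin: 19 mm is in 19–22 mm → Intermediate

I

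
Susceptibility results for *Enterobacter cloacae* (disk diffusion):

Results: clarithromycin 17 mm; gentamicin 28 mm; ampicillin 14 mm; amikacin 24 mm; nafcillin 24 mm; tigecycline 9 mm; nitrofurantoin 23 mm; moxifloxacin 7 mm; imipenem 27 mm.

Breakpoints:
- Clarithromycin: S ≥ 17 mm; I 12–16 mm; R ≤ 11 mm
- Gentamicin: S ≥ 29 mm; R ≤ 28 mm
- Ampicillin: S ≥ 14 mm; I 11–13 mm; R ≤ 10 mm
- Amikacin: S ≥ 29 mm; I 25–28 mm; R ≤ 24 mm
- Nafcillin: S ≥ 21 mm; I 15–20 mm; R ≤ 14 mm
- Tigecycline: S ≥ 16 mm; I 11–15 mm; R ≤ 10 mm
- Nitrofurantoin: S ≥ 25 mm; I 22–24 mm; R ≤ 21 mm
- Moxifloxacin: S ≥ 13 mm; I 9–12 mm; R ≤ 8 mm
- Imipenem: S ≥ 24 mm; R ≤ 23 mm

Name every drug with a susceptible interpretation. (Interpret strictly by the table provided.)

Clarithromycin: 17 mm is ≥ 17 mm — Susceptible
Gentamicin 28 mm: ≤ 28 mm → resistant
Ampicillin (14 mm) ≥ 14 mm → susceptible
Amikacin 24 mm: ≤ 24 mm → resistant
Nafcillin (24 mm) ≥ 21 mm ⇒ Susceptible
Tigecycline (9 mm) ≤ 10 mm ⇒ resistant
Nitrofurantoin: 23 mm is in 22–24 mm → Intermediate
Moxifloxacin (7 mm) ≤ 8 mm ⇒ resistant
Imipenem: 27 mm is ≥ 24 mm → S

clarithromycin, ampicillin, nafcillin, imipenem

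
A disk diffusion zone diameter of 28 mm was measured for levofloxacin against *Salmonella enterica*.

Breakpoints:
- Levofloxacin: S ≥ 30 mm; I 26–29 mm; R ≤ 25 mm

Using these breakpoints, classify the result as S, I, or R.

I

Levofloxacin 28 mm: in 26–29 mm — intermediate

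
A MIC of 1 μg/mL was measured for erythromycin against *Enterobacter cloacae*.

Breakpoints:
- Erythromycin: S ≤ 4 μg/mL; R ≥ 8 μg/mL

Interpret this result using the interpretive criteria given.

S

Erythromycin 1 μg/mL: ≤ 4 μg/mL → S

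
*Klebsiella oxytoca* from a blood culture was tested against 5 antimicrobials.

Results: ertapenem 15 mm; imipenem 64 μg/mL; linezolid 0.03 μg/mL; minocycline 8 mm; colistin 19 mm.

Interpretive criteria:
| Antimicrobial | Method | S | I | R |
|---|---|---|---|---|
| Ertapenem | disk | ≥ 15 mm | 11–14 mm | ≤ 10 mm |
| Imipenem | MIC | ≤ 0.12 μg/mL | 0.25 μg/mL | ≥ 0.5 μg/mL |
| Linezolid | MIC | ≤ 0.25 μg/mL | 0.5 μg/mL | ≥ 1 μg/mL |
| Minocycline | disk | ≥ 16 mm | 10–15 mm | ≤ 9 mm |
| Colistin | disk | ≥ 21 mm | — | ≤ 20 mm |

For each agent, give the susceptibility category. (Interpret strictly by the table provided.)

Ertapenem: 15 mm is ≥ 15 mm — susceptible
Imipenem (64 μg/mL) ≥ 0.5 μg/mL ⇒ R
Linezolid 0.03 μg/mL: ≤ 0.25 μg/mL — S
Minocycline (8 mm) ≤ 9 mm → R
Colistin 19 mm: ≤ 20 mm ⇒ R

S, R, S, R, R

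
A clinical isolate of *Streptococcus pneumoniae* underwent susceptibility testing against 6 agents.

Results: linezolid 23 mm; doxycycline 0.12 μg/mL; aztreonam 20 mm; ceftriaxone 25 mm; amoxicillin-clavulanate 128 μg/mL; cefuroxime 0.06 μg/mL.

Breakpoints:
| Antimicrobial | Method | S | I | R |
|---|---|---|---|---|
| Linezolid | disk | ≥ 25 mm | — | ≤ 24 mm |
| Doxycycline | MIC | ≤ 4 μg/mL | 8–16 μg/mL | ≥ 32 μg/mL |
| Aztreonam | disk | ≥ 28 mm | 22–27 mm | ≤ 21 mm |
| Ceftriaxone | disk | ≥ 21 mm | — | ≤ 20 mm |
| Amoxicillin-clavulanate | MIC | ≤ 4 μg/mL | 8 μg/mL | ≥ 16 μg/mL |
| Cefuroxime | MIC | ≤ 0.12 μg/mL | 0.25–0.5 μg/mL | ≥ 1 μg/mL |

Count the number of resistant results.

3

Linezolid (23 mm) ≤ 24 mm → Resistant
Doxycycline (0.12 μg/mL) ≤ 4 μg/mL → susceptible
Aztreonam 20 mm: ≤ 21 mm → R
Ceftriaxone (25 mm) ≥ 21 mm ⇒ susceptible
Amoxicillin-clavulanate (128 μg/mL) ≥ 16 μg/mL ⇒ Resistant
Cefuroxime (0.06 μg/mL) ≤ 0.12 μg/mL — susceptible
Resistant: 3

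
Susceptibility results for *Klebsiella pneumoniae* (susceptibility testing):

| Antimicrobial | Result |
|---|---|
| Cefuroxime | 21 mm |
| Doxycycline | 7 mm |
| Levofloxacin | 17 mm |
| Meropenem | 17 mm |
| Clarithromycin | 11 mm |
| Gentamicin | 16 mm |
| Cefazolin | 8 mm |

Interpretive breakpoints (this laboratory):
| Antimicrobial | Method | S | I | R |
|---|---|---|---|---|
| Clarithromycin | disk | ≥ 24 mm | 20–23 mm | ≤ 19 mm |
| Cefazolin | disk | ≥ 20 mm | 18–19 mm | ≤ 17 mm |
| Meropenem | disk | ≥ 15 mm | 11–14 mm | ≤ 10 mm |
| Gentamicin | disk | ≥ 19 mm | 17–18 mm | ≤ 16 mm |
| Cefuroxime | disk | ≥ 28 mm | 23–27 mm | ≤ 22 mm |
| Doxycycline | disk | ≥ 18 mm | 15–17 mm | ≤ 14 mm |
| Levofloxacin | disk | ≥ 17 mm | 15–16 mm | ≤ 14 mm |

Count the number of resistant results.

5

Cefuroxime: 21 mm is ≤ 22 mm — Resistant
Doxycycline: 7 mm is ≤ 14 mm — R
Levofloxacin 17 mm: ≥ 17 mm ⇒ S
Meropenem: 17 mm is ≥ 15 mm → S
Clarithromycin (11 mm) ≤ 19 mm → R
Gentamicin 16 mm: ≤ 16 mm ⇒ resistant
Cefazolin (8 mm) ≤ 17 mm ⇒ Resistant
Resistant: 5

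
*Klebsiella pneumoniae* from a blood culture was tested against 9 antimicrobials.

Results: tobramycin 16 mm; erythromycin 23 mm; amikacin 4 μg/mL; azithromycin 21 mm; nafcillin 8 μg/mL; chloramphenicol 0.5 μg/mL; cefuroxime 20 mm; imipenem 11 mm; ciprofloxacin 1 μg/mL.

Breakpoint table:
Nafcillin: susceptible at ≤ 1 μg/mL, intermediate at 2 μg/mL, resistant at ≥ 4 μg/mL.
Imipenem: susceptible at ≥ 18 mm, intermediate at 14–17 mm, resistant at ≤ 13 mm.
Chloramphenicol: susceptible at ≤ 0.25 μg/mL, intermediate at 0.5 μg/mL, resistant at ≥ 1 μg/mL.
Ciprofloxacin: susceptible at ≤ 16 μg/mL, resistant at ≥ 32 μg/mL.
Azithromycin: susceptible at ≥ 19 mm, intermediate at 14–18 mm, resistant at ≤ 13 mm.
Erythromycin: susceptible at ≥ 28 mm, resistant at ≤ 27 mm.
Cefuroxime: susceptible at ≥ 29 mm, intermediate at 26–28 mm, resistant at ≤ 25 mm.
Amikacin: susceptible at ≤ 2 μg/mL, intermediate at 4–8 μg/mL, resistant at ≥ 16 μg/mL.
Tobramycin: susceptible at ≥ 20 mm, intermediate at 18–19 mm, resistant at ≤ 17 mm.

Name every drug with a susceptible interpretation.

Tobramycin: 16 mm is ≤ 17 mm ⇒ Resistant
Erythromycin (23 mm) ≤ 27 mm → Resistant
Amikacin (4 μg/mL) in 4–8 μg/mL → Intermediate
Azithromycin 21 mm: ≥ 19 mm ⇒ S
Nafcillin: 8 μg/mL is ≥ 4 μg/mL ⇒ R
Chloramphenicol (0.5 μg/mL) = 0.5 μg/mL — intermediate
Cefuroxime (20 mm) ≤ 25 mm — resistant
Imipenem 11 mm: ≤ 13 mm ⇒ resistant
Ciprofloxacin 1 μg/mL: ≤ 16 μg/mL — Susceptible

azithromycin, ciprofloxacin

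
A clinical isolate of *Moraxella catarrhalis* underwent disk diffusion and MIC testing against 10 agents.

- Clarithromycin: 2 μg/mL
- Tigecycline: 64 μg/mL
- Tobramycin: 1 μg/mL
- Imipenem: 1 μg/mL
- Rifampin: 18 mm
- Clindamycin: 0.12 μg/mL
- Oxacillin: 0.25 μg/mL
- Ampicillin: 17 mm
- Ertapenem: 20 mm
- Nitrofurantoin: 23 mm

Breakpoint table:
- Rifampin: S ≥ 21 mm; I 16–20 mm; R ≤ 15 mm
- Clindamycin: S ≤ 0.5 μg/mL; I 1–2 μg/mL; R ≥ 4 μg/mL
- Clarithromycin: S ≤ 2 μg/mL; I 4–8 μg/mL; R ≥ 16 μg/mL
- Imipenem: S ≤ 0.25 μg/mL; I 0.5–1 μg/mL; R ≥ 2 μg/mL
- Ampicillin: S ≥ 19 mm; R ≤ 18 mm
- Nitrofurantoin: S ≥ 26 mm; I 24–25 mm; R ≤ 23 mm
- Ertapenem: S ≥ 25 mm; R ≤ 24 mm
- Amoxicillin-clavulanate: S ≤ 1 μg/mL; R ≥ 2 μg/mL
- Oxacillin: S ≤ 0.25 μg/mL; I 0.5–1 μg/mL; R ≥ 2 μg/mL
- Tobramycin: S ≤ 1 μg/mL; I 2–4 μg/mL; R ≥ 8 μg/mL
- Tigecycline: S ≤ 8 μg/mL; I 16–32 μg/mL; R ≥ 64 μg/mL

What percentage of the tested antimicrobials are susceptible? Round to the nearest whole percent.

40%

Clarithromycin 2 μg/mL: ≤ 2 μg/mL — Susceptible
Tigecycline 64 μg/mL: ≥ 64 μg/mL ⇒ R
Tobramycin 1 μg/mL: ≤ 1 μg/mL ⇒ S
Imipenem 1 μg/mL: in 0.5–1 μg/mL ⇒ I
Rifampin (18 mm) in 16–20 mm — I
Clindamycin (0.12 μg/mL) ≤ 0.5 μg/mL → susceptible
Oxacillin (0.25 μg/mL) ≤ 0.25 μg/mL — susceptible
Ampicillin 17 mm: ≤ 18 mm → resistant
Ertapenem (20 mm) ≤ 24 mm → R
Nitrofurantoin: 23 mm is ≤ 23 mm ⇒ Resistant
Susceptible: 4/10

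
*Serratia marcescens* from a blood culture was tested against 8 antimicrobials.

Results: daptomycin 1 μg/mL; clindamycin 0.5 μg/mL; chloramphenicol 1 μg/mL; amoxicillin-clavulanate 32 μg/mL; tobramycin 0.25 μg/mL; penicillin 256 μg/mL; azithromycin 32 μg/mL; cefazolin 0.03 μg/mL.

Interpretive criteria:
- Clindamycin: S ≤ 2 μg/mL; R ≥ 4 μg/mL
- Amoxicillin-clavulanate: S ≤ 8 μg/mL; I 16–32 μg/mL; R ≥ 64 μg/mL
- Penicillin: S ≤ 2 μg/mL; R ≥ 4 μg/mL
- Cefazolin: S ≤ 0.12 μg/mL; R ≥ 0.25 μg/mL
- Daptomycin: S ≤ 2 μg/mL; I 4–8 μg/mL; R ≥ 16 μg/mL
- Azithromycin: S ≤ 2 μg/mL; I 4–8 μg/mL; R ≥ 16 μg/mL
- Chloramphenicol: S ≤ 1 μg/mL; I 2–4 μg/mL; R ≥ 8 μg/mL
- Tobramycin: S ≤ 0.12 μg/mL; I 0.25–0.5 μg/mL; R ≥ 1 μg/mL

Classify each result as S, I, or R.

Daptomycin 1 μg/mL: ≤ 2 μg/mL → susceptible
Clindamycin (0.5 μg/mL) ≤ 2 μg/mL — S
Chloramphenicol: 1 μg/mL is ≤ 1 μg/mL — Susceptible
Amoxicillin-clavulanate: 32 μg/mL is in 16–32 μg/mL — Intermediate
Tobramycin 0.25 μg/mL: in 0.25–0.5 μg/mL → I
Penicillin (256 μg/mL) ≥ 4 μg/mL → R
Azithromycin: 32 μg/mL is ≥ 16 μg/mL — Resistant
Cefazolin (0.03 μg/mL) ≤ 0.12 μg/mL → Susceptible

S, S, S, I, I, R, R, S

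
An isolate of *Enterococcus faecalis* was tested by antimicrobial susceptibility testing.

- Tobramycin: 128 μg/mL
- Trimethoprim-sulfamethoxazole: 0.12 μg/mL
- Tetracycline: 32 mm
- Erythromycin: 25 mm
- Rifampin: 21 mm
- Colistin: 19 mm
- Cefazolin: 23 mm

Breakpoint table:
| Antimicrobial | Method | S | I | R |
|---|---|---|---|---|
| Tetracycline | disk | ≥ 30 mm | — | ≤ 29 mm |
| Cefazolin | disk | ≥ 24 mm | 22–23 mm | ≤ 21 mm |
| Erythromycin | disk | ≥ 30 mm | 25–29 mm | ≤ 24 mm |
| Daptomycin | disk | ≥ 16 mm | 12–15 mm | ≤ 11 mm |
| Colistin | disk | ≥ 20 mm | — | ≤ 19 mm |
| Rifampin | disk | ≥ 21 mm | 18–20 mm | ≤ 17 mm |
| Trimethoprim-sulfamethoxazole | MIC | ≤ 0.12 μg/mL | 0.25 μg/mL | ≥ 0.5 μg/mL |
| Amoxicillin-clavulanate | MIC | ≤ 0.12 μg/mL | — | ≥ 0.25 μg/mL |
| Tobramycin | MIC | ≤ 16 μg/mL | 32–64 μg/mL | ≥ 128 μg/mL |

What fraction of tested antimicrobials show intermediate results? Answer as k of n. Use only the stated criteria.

2 of 7

Tobramycin 128 μg/mL: ≥ 128 μg/mL ⇒ Resistant
Trimethoprim-sulfamethoxazole: 0.12 μg/mL is ≤ 0.12 μg/mL — susceptible
Tetracycline: 32 mm is ≥ 30 mm ⇒ Susceptible
Erythromycin: 25 mm is in 25–29 mm ⇒ I
Rifampin (21 mm) ≥ 21 mm → Susceptible
Colistin: 19 mm is ≤ 19 mm ⇒ R
Cefazolin: 23 mm is in 22–23 mm → I
Intermediate: 2/7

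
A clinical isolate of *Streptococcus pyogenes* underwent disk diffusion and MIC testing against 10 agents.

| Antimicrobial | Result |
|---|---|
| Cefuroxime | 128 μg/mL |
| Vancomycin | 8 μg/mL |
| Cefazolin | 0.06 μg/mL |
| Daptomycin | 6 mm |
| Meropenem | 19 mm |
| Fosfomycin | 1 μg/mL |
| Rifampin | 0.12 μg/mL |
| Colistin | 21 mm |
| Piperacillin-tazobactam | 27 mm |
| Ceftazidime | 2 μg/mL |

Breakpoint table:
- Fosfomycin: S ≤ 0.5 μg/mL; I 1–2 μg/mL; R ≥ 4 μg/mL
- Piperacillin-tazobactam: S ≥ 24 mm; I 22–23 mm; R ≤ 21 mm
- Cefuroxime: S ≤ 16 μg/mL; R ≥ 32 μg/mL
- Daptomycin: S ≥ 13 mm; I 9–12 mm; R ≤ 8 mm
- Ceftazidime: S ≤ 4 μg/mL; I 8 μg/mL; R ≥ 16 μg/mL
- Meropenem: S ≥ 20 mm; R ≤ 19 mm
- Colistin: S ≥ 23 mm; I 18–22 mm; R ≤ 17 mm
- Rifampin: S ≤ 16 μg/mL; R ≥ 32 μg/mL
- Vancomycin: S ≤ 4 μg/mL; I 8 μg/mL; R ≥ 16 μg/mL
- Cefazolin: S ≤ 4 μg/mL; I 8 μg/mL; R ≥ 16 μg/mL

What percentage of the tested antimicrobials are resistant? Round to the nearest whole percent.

30%

Cefuroxime: 128 μg/mL is ≥ 32 μg/mL → Resistant
Vancomycin 8 μg/mL: = 8 μg/mL — I
Cefazolin: 0.06 μg/mL is ≤ 4 μg/mL → Susceptible
Daptomycin (6 mm) ≤ 8 mm ⇒ R
Meropenem (19 mm) ≤ 19 mm → Resistant
Fosfomycin: 1 μg/mL is in 1–2 μg/mL ⇒ Intermediate
Rifampin: 0.12 μg/mL is ≤ 16 μg/mL ⇒ susceptible
Colistin: 21 mm is in 18–22 mm ⇒ I
Piperacillin-tazobactam (27 mm) ≥ 24 mm ⇒ S
Ceftazidime 2 μg/mL: ≤ 4 μg/mL ⇒ S
Resistant: 3/10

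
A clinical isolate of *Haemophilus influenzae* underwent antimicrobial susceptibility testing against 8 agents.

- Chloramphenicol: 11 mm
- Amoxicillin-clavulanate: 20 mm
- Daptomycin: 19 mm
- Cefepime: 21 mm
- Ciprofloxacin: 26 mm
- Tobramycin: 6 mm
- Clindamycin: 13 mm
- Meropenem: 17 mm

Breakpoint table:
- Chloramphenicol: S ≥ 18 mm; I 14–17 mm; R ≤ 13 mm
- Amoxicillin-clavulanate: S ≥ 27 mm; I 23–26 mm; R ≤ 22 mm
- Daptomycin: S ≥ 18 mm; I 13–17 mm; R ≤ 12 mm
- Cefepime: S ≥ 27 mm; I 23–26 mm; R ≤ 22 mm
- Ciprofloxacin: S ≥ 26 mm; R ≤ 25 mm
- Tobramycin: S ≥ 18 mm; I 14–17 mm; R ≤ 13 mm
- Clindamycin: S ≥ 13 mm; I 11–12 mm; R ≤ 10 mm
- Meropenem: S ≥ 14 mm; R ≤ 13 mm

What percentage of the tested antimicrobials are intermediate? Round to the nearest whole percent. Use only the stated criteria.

0%

Chloramphenicol (11 mm) ≤ 13 mm — Resistant
Amoxicillin-clavulanate (20 mm) ≤ 22 mm — resistant
Daptomycin 19 mm: ≥ 18 mm ⇒ susceptible
Cefepime (21 mm) ≤ 22 mm — Resistant
Ciprofloxacin (26 mm) ≥ 26 mm → S
Tobramycin: 6 mm is ≤ 13 mm → Resistant
Clindamycin (13 mm) ≥ 13 mm → Susceptible
Meropenem (17 mm) ≥ 14 mm ⇒ susceptible
Intermediate: 0/8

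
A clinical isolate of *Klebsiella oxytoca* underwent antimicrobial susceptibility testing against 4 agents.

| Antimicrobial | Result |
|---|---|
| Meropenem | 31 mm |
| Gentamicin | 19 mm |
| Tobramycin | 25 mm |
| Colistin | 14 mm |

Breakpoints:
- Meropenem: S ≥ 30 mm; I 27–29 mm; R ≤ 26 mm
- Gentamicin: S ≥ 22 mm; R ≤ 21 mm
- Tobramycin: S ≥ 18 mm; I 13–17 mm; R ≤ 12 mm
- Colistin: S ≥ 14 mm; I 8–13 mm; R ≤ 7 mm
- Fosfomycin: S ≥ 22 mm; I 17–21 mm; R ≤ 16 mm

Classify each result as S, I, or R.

S, R, S, S

Meropenem: 31 mm is ≥ 30 mm ⇒ Susceptible
Gentamicin 19 mm: ≤ 21 mm ⇒ Resistant
Tobramycin (25 mm) ≥ 18 mm ⇒ Susceptible
Colistin 14 mm: ≥ 14 mm ⇒ susceptible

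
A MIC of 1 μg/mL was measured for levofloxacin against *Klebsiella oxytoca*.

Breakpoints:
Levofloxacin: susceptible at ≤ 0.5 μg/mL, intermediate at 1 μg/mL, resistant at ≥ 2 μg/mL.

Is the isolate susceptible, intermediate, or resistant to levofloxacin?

I

Levofloxacin (1 μg/mL) = 1 μg/mL → intermediate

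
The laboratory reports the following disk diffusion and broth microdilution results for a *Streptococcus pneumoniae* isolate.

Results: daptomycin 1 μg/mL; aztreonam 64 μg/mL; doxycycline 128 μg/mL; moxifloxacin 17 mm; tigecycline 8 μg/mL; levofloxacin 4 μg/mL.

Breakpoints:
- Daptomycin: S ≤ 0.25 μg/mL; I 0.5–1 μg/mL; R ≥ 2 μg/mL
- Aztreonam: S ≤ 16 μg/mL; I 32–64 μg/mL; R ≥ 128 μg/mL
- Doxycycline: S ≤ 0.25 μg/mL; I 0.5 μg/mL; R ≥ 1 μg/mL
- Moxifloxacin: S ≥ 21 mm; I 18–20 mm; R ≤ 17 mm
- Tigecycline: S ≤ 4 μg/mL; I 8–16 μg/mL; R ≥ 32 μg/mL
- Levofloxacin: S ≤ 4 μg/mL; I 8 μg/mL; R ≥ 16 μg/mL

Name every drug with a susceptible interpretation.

Daptomycin (1 μg/mL) in 0.5–1 μg/mL → intermediate
Aztreonam: 64 μg/mL is in 32–64 μg/mL — I
Doxycycline: 128 μg/mL is ≥ 1 μg/mL ⇒ Resistant
Moxifloxacin (17 mm) ≤ 17 mm — R
Tigecycline 8 μg/mL: in 8–16 μg/mL ⇒ Intermediate
Levofloxacin (4 μg/mL) ≤ 4 μg/mL → susceptible

levofloxacin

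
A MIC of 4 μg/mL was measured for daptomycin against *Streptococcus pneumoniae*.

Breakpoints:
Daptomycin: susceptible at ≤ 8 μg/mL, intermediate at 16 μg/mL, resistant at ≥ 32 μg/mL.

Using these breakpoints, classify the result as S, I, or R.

Susceptible

Daptomycin: 4 μg/mL is ≤ 8 μg/mL — susceptible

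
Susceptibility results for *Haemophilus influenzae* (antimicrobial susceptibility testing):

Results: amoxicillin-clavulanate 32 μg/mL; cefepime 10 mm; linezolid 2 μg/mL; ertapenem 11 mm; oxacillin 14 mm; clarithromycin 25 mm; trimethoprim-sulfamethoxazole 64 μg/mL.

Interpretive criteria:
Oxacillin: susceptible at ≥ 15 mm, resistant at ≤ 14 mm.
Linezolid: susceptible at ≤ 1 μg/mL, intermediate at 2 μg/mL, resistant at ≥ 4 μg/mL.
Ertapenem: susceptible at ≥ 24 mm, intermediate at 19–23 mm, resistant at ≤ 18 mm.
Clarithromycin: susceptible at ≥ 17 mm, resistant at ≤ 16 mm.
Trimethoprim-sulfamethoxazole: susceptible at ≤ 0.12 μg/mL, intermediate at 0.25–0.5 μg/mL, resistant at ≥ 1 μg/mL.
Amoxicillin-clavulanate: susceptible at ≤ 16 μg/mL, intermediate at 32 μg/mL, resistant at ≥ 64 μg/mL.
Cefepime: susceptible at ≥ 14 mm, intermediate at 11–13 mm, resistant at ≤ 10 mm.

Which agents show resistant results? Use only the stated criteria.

Amoxicillin-clavulanate 32 μg/mL: = 32 μg/mL ⇒ I
Cefepime 10 mm: ≤ 10 mm → R
Linezolid: 2 μg/mL is = 2 μg/mL → Intermediate
Ertapenem (11 mm) ≤ 18 mm → resistant
Oxacillin 14 mm: ≤ 14 mm → Resistant
Clarithromycin 25 mm: ≥ 17 mm ⇒ S
Trimethoprim-sulfamethoxazole (64 μg/mL) ≥ 1 μg/mL ⇒ resistant

cefepime, ertapenem, oxacillin, trimethoprim-sulfamethoxazole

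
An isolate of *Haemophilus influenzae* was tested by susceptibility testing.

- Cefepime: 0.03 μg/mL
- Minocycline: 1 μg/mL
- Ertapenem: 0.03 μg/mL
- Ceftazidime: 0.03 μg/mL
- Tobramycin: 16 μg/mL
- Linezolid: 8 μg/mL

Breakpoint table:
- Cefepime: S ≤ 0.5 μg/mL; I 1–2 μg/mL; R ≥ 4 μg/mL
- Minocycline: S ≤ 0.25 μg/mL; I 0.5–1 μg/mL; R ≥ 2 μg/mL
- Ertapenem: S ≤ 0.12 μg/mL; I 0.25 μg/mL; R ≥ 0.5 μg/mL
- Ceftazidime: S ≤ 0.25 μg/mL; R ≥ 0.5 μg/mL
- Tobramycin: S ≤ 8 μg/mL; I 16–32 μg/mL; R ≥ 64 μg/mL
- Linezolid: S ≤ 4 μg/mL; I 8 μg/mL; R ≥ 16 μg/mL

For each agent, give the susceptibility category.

S, I, S, S, I, I

Cefepime (0.03 μg/mL) ≤ 0.5 μg/mL → S
Minocycline: 1 μg/mL is in 0.5–1 μg/mL — intermediate
Ertapenem 0.03 μg/mL: ≤ 0.12 μg/mL — Susceptible
Ceftazidime (0.03 μg/mL) ≤ 0.25 μg/mL — Susceptible
Tobramycin: 16 μg/mL is in 16–32 μg/mL — I
Linezolid 8 μg/mL: = 8 μg/mL — intermediate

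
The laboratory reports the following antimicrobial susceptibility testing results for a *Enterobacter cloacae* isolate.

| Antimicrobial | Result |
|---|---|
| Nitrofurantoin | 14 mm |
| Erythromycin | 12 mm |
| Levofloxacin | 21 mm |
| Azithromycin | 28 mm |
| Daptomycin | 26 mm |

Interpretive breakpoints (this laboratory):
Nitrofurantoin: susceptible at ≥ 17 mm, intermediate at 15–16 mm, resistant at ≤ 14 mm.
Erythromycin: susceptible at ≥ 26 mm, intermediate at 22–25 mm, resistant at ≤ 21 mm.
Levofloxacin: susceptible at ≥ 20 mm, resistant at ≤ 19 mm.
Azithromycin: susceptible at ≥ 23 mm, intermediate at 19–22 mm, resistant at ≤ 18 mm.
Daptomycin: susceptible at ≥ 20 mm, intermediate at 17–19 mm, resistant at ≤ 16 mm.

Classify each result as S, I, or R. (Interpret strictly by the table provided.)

R, R, S, S, S

Nitrofurantoin (14 mm) ≤ 14 mm ⇒ R
Erythromycin 12 mm: ≤ 21 mm — resistant
Levofloxacin: 21 mm is ≥ 20 mm ⇒ susceptible
Azithromycin 28 mm: ≥ 23 mm — Susceptible
Daptomycin: 26 mm is ≥ 20 mm → S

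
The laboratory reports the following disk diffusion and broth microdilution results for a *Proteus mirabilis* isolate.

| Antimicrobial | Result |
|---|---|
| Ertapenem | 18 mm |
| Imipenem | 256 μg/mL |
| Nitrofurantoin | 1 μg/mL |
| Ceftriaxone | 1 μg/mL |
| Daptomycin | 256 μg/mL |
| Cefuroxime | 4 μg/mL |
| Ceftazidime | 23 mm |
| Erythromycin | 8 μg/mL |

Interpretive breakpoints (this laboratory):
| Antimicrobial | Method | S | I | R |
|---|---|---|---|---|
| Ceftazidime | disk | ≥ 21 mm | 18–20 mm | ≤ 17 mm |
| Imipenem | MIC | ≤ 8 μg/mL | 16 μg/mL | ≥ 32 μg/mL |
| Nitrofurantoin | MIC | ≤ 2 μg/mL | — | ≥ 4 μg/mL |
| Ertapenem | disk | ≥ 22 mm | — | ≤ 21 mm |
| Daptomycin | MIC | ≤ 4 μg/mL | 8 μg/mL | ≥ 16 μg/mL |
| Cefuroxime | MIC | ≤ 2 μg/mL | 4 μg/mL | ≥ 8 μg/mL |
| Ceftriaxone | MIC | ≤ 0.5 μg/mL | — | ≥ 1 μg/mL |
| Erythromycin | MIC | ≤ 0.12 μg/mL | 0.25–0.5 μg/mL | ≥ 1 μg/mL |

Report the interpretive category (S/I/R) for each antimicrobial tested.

R, R, S, R, R, I, S, R

Ertapenem (18 mm) ≤ 21 mm → resistant
Imipenem: 256 μg/mL is ≥ 32 μg/mL → resistant
Nitrofurantoin 1 μg/mL: ≤ 2 μg/mL → susceptible
Ceftriaxone 1 μg/mL: ≥ 1 μg/mL — Resistant
Daptomycin: 256 μg/mL is ≥ 16 μg/mL — R
Cefuroxime (4 μg/mL) = 4 μg/mL — I
Ceftazidime 23 mm: ≥ 21 mm ⇒ susceptible
Erythromycin: 8 μg/mL is ≥ 1 μg/mL — resistant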